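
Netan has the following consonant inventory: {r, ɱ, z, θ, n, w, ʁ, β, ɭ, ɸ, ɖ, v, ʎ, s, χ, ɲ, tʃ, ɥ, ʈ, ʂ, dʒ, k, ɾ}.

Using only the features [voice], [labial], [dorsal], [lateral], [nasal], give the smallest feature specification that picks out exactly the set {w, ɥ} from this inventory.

/w, ɥ/ are all [+labial], [+dorsal], and no other segment in the inventory matches both values. Dropping any one of them over-generates: [+dorsal] alone would also admit /ʁ, ʎ, χ, ɲ, …/; [+labial] alone would also admit /ɱ, β, ɸ, v/. No other single listed feature picks out exactly this set either, so fewer than two features will not do.

[+labial, +dorsal]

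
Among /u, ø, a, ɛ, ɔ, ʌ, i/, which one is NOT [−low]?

/u, ø, i, ɔ, ʌ, ɛ/ are all [−low]; /a/ (low unrounded vowel) is [+low].

a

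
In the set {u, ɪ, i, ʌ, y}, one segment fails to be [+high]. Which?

/ʌ/ is the mid back unrounded lax vowel, which is [−high]; the rest — /i, u, ɪ, y/ — are [+high].

ʌ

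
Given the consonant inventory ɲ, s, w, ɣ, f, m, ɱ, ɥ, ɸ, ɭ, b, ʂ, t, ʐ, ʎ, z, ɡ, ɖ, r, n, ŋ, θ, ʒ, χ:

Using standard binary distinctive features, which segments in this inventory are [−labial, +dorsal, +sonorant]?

Eliminate segments failing any feature: /s, ɭ, ʂ, t, ʐ, z, ɖ, r, n, θ, ʒ/ are [−dorsal]; /w, f, m, ɱ, ɥ, ɸ, b/ are [+labial]; /ɣ, ɡ, χ/ are [−sonorant]. The remaining /ɲ, ʎ, ŋ/ satisfy [−labial], [+dorsal], [+sonorant].

ɲ, ʎ, ŋ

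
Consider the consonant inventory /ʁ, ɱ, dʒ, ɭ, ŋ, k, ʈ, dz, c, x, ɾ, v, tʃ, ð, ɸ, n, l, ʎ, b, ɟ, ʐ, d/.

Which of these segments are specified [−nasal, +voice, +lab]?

v, b

Checking each segment against [−nasal], [+voice], [+labial]: /v/ (voiced labiodental fricative), /b/ (voiced bilabial stop) satisfy every feature; every other segment in the inventory fails at least one.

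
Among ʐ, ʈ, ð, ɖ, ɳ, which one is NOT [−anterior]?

/ð/ is the voiced dental fricative, which is [+anterior]; the rest — /ʐ, ɖ, ʈ, ɳ/ — are [−anterior].

ð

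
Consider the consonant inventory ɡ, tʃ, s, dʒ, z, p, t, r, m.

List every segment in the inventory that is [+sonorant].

The [+sonorant] segments here are /r, m/; the remaining /ɡ, tʃ, s, dʒ, z, p, t/ are [-sonorant].

r, m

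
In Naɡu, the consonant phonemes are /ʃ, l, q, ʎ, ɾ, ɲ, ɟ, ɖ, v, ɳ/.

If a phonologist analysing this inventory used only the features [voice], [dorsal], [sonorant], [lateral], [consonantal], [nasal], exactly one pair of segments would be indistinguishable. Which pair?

v, ɖ

On the given features, /v/ and /ɖ/ have an identical profile: [+voice], [-dorsal], [-sonorant], [-lateral], [+consonantal], [-nasal]. No other two segments in the inventory coincide on all 6 features. (They do differ in [continuant], [labial] and [coronal], which are not among the given features.)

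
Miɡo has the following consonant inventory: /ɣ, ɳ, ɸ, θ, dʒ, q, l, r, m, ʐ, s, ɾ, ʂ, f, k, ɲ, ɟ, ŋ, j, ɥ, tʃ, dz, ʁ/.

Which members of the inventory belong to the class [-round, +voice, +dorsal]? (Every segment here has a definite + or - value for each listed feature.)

Checking each segment against [-round], [+voice], [+dorsal]: /ɣ/ (voiced velar fricative), /ɲ/ (palatal nasal), /ɟ/ (voiced palatal stop), /ŋ/ (velar nasal), /j/ (palatal glide), /ʁ/ (voiced uvular fricative) satisfy every feature; every other segment in the inventory fails at least one.

ɣ, ɲ, ɟ, ŋ, j, ʁ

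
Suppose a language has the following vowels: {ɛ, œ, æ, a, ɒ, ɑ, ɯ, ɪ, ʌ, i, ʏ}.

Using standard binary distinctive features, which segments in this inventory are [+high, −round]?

First, the [+high] segments are /ɯ, ɪ, i, ʏ/.
Of those, [−round] leaves /ɯ, ɪ, i/.

ɯ, ɪ, i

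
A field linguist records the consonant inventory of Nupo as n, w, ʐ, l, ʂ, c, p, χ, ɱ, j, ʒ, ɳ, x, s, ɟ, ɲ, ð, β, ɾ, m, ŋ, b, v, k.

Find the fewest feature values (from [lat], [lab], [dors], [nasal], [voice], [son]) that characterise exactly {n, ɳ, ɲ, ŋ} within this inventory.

[+nasal, −lab]

/n, ɳ, ɲ, ŋ/ are all [+nasal], [−labial], and no other segment in the inventory matches both values. Dropping any one of them over-generates: [−labial] alone would also admit /ʐ, l, ʂ, c, …/; [+nasal] alone would also admit /ɱ, m/. No other single listed feature picks out exactly this set either, so fewer than two features will not do.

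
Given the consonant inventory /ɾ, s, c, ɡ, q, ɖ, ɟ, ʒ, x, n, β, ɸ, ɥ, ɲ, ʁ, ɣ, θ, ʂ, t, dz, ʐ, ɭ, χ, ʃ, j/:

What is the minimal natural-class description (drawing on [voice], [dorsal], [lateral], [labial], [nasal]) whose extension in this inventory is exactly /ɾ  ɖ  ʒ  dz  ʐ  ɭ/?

[+voice, −nasal, −labial, −dorsal]

Every target segment is [+voice], [−nasal], [−labial], [−dorsal]; each remaining inventory member fails at least one of these. Each conjunct is needed — [−nasal, −labial, −dorsal] alone would also admit /s, θ, ʂ, t, …/; [+voice, −labial, −dorsal] alone would also admit /n/; [+voice, −nasal, −dorsal] alone would also admit /β/; [+voice, −nasal, −labial] alone would also admit /ɡ, ɟ, ʁ, ɣ, …/ — and no other combination of three listed features has exactly this extension, so four is the minimum.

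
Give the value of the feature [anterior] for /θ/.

/θ/ is the voiceless dental fricative. The feature [anterior] marks segments coronal articulated at or in front of the alveolar ridge; /θ/ has this property, so it is [+anterior].

[+anterior]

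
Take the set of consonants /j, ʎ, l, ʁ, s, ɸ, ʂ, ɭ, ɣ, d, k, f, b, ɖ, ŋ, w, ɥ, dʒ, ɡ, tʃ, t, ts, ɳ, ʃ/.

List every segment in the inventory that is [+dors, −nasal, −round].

j, ʎ, ʁ, ɣ, k, ɡ

Checking each segment against [+dorsal], [−nasal], [−round]: /j/ (palatal glide), /ʎ/ (palatal lateral approximant), /ʁ/ (voiced uvular fricative), /ɣ/ (voiced velar fricative), /k/ (voiceless velar stop), /ɡ/ (voiced velar stop) satisfy every feature; every other segment in the inventory fails at least one.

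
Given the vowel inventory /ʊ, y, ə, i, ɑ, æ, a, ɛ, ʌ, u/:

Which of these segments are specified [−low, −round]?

ə, i, ɛ, ʌ

Eliminate segments failing any feature: /ʊ, y, u/ are [+round]; /ɑ, æ, a/ are [+low]. The remaining /ə, i, ɛ, ʌ/ satisfy [−low], [−round].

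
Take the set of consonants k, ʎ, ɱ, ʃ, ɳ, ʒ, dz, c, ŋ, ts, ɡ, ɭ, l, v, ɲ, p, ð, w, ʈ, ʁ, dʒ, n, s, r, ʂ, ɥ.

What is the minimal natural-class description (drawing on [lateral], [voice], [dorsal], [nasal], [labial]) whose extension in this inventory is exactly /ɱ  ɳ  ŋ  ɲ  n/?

The target set is precisely the extension of [+nasal] in this inventory.

[+nasal]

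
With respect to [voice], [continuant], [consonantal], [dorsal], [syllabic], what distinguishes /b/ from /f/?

[voice], [continuant]

/b/ is the voiced bilabial stop and /f/ is the voiceless labiodental fricative. Both are [+consonantal], [−dorsal], [−syllabic]. /b/ is [+voice] while /f/ is [−voice]; /b/ is [−continuant] while /f/ is [+continuant], so the distinguishing features are [voice], [continuant].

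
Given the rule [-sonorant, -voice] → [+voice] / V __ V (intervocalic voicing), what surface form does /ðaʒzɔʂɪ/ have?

Only /ʂ/ occurs between two vowels (/ɔ/ __ /ɪ/) and matches the structural description. It is a voiceless retroflex fricative, so [-sonorant, -voice] holds; changing it to [+voice] with all other features held fixed yields /ʐ/ (voiced retroflex fricative). No other segment meets both the structural description and the environment, so the output is [ðaʒzɔʐɪ].

[ðaʒzɔʐɪ]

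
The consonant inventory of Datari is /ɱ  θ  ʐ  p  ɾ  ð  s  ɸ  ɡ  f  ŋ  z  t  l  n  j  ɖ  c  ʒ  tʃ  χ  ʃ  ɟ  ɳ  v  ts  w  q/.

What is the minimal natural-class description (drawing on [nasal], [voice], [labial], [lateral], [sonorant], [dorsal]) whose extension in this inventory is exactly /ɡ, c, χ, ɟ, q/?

[−sonorant, +dorsal]

Every target segment is [−sonorant], [+dorsal]; each remaining inventory member fails at least one of these. Each conjunct is needed — [+dorsal] alone would also admit /ŋ, j, w/; [−sonorant] alone would also admit /θ, ʐ, p, ð, …/ — and no other single listed feature has exactly this extension, so two is the minimum.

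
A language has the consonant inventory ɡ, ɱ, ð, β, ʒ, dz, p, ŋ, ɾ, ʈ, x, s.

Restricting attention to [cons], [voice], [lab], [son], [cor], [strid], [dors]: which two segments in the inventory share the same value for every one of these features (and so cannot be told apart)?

On the given features, /dz/ and /ʒ/ have an identical profile: [+consonantal], [+voice], [-labial], [-sonorant], [+coronal], [+strident], [-dorsal]. No other two segments in the inventory coincide on all 7 features. (They do differ in [continuant], [anterior] and [distributed], which are not among the given features.)

dz, ʒ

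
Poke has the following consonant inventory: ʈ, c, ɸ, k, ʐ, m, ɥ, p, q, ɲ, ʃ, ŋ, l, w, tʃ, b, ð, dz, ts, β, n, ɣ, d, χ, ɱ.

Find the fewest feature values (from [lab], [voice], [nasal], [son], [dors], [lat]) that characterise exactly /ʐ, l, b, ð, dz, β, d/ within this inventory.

[+voice, -nasal, -dors]

The class [+voice], [-nasal], [-dorsal] has exactly /ʐ, l, b, ð, dz, β, d/ as its extension in this inventory. No smaller conjunction from the listed features achieves this: [-nasal, -dorsal] alone would also admit /ʈ, ɸ, p, ʃ, …/; [+voice, -dorsal] alone would also admit /m, n, ɱ/; [+voice, -nasal] alone would also admit /ɥ, w, ɣ/; and checking the remaining two-feature bundles turns up none with this extension.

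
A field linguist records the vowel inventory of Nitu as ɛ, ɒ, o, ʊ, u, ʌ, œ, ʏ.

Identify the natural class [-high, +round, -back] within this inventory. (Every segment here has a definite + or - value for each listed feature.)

œ

The [-high] segments are /ɛ, ɒ, o, ʌ, œ/.
Within that set, [+round] gives /ɒ, o, œ/.
Among these, [-back] leaves /œ/.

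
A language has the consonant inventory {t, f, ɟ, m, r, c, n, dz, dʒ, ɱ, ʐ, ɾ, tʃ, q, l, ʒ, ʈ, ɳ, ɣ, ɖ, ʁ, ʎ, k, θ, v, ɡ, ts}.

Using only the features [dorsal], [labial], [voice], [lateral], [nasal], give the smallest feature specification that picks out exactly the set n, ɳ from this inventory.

Every target segment is [+nasal], [−labial]; each remaining inventory member fails at least one of these. Each conjunct is needed — [−labial] alone would also admit /t, ɟ, r, c, …/; [+nasal] alone would also admit /m, ɱ/ — and no other single listed feature has exactly this extension, so two is the minimum.

[+nasal, −labial]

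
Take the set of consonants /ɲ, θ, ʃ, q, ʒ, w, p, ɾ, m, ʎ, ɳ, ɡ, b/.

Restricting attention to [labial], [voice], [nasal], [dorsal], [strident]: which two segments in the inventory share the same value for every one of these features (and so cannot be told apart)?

ʎ, ɡ

On the given features, /ʎ/ and /ɡ/ have an identical profile: [-labial], [+voice], [-nasal], [+dorsal], [-strident]. No other two segments in the inventory coincide on all 5 features. (They do differ in [sonorant], [lateral] and [back], which are not among the given features.)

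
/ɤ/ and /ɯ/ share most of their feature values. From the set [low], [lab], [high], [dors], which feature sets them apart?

/ɤ/ (mid back unrounded tense vowel) and /ɯ/ (high back unrounded vowel) agree on [−low], [−labial], [+dorsal]. They differ on [high] (/ɤ/ [−], /ɯ/ [+]).

[high]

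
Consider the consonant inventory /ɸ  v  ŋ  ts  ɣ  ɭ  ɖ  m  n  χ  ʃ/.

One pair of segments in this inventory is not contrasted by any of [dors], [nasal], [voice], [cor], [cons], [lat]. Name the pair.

ʃ, ts

Both /ʃ/ and /ts/ are [-dorsal], [-nasal], [-voice], [+coronal], [+consonantal], [-lateral]. Since the list omits [continuant], [anterior] and [distributed] — which do distinguish the voiceless postalveolar fricative from the voiceless alveolar affricate — this pair collapses; all other pairs remain distinct.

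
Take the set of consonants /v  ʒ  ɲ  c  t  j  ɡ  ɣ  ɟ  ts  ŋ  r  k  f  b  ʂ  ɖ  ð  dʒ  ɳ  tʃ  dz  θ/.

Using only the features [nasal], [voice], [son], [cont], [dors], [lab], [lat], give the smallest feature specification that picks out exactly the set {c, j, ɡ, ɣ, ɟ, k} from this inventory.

/c, j, ɡ, ɣ, ɟ, k/ are all [−nasal], [+dorsal], and no other segment in the inventory matches both values. Dropping any one of them over-generates: [+dorsal] alone would also admit /ɲ, ŋ/; [−nasal] alone would also admit /v, ʒ, t, ts, …/. No other single listed feature picks out exactly this set either, so fewer than two features will not do.

[−nasal, +dors]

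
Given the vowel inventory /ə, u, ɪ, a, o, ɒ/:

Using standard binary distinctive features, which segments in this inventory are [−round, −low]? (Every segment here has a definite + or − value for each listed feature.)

ə, ɪ

Eliminate segments failing any feature: /u, o, ɒ/ are [+round]; /a/ is [+low]. The remaining /ə, ɪ/ satisfy [−round], [−low].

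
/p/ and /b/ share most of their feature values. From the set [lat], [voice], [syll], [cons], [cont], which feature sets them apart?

[voice]

The two segments share [-lateral], [-syllabic], [+consonantal], [-continuant]. The only feature from the list on which they differ: /p/ is [-voice] while /b/ is [+voice].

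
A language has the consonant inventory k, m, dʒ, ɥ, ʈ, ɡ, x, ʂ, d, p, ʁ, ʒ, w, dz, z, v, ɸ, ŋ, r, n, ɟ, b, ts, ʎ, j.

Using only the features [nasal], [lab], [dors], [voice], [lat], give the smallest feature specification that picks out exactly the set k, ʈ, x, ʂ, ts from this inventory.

The class [−voice], [−labial] has exactly /k, ʈ, x, ʂ, ts/ as its extension in this inventory. No smaller conjunction from the listed features achieves this: [−labial] alone would also admit /dʒ, ɡ, d, ʁ, …/; [−voice] alone would also admit /p, ɸ/; and checking the remaining single features turns up none with this extension.

[−voice, −lab]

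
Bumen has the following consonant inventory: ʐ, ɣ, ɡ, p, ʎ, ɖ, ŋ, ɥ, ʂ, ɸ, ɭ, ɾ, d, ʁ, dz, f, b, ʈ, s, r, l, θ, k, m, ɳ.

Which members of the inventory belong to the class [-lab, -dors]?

ʐ, ɖ, ʂ, ɭ, ɾ, d, dz, ʈ, s, r, l, θ, ɳ

Eliminate segments failing any feature: /ɣ, ɡ, ʎ, ŋ, ʁ, k/ are [+dorsal]; /p, ɥ, ɸ, f, b, m/ are [+labial]. The remaining /ʐ, ɖ, ʂ, ɭ, ɾ, d, dz, ʈ, s, r, l, θ, ɳ/ satisfy [-labial], [-dorsal].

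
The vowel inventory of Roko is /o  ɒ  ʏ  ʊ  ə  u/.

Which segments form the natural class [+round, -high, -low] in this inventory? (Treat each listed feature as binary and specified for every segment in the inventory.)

o

The [+round] segments are /o, ɒ, ʏ, ʊ, u/.
Within that set, [-high] gives /o, ɒ/.
Then [-low] leaves /o/.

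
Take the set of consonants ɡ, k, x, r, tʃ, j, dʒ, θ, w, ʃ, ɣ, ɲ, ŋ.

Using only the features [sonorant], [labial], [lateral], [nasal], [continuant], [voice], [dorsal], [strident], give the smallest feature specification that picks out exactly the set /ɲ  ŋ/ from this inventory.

[+nasal]

Every target segment is [+nasal] and no other inventory member is, so one feature is enough.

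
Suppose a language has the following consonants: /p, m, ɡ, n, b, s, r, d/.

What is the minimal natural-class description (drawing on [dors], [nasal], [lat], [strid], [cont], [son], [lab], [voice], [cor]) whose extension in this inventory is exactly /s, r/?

[+cont]

/s, r/ are exactly the [+continuant] segments in the inventory, so a single feature suffices.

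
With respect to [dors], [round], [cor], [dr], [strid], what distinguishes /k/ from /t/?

/k/ (voiceless velar stop) and /t/ (voiceless alveolar stop) agree on [−round], [−delayed release], [−strident]. They differ on [coronal] (/k/ [−], /t/ [+]), [dorsal] (/k/ [+], /t/ [−]).

[coronal], [dorsal]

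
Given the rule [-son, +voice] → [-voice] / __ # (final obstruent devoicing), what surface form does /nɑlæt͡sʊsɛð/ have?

[nɑlæt͡sʊsɛθ]

Only the final segment /ð/ is both word-final and matches the structural description. It is a voiced dental fricative, so [-son, +voice] holds; changing it to [-voice] with all other features held fixed yields /θ/ (voiceless dental fricative). No other segment meets both the structural description and the environment, so the output is [nɑlæt͡sʊsɛθ].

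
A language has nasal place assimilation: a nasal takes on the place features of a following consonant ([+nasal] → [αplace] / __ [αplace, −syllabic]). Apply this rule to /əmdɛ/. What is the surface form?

In /əmdɛ/, the nasal /m/ precedes /d/, which is [+coronal]. The nasal assimilates in place, becoming the [+coronal] nasal /n/. The surface form is [əndɛ].

[əndɛ]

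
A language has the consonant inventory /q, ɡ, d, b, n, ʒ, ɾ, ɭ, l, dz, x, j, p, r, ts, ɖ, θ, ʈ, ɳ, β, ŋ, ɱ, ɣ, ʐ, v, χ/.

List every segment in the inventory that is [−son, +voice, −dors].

First, the [−sonorant] segments are /q, ɡ, d, b, ʒ, dz, x, p, ts, ɖ, θ, ʈ, β, ɣ, ʐ, v, χ/.
Among these, [+voice] gives /ɡ, d, b, ʒ, dz, ɖ, β, ɣ, ʐ, v/.
Within that set, [−dorsal] leaves /d, b, ʒ, dz, ɖ, β, ʐ, v/.

d, b, ʒ, dz, ɖ, β, ʐ, v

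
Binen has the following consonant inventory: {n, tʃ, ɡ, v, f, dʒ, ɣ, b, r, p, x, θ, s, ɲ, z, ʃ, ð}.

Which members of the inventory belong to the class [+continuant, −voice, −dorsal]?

The [+continuant] segments are /v, f, ɣ, r, x, θ, s, z, ʃ, ð/.
Of those, [−voice] gives /f, x, θ, s, ʃ/.
Among these, [−dorsal] leaves /f, θ, s, ʃ/.

f, θ, s, ʃ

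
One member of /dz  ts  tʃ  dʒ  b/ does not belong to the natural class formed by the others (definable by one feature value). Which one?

[delayed release] (equivalently [strident], [labial], [coronal]) groups all but one: /dʒ, tʃ, dz, ts/ share [+delayed release] while /b/ (voiced bilabial stop) alone is [-delayed release]. Removing any other segment would not leave a single-feature class that excludes it.

b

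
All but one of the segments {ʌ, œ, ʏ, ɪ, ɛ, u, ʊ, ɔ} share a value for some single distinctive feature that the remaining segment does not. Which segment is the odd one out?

/œ, ʌ, ɔ, ʊ, ɛ, ʏ, ɪ/ are all [-tense], but /u/ (high back rounded tense vowel) is [+tense]. No other single segment can be removed to leave a set sharing one feature value that the removed segment lacks, so /u/ is the odd one out.

u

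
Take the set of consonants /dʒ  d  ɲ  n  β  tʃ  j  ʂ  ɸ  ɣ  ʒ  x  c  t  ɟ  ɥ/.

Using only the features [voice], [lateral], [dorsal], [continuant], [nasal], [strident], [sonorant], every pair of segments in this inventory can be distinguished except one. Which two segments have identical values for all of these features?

Both /ɥ/ and /j/ are [+voice], [−lateral], [+dorsal], [+continuant], [−nasal], [−strident], [+sonorant]. Since the list omits [labial] and [round] — which do distinguish the labial-palatal glide from the palatal glide — this pair collapses; all other pairs remain distinct.

ɥ, j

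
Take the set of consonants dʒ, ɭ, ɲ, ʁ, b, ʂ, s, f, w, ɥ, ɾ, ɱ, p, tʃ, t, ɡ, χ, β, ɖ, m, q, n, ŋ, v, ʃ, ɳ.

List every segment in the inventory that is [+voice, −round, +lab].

b, ɱ, β, m, v

Among the inventory, the [+voice] segments are /dʒ, ɭ, ɲ, ʁ, b, w, ɥ, ɾ, ɱ, ɡ, β, ɖ, m, n, ŋ, v, ɳ/.
Then [−round] gives /dʒ, ɭ, ɲ, ʁ, b, ɾ, ɱ, ɡ, β, ɖ, m, n, ŋ, v, ɳ/.
Within that set, [+labial] leaves /b, ɱ, β, m, v/.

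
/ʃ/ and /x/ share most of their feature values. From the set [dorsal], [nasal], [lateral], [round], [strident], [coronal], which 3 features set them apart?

/ʃ/ (voiceless postalveolar fricative) and /x/ (voiceless velar fricative) agree on [−nasal], [−lateral], [−round]. They differ on [strident] (/ʃ/ [+], /x/ [−]), [coronal] (/ʃ/ [+], /x/ [−]), [dorsal] (/ʃ/ [−], /x/ [+]).

[strident], [coronal], [dorsal]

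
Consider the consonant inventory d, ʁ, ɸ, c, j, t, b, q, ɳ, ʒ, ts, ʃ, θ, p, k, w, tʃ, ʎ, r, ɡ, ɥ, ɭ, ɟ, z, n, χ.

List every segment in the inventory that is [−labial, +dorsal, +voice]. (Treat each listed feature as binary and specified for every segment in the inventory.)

Checking each segment against [−labial], [+dorsal], [+voice]: /ʁ/ (voiced uvular fricative), /j/ (palatal glide), /ʎ/ (palatal lateral approximant), /ɡ/ (voiced velar stop), /ɟ/ (voiced palatal stop) satisfy every feature; every other segment in the inventory fails at least one.

ʁ, j, ʎ, ɡ, ɟ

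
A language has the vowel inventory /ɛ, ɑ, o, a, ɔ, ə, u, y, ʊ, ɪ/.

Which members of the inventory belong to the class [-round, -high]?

Checking each segment against [-round], [-high]: /ɛ/ (mid front unrounded lax vowel), /ɑ/ (low back unrounded vowel), /a/ (low unrounded vowel), /ə/ (mid central vowel (schwa)) satisfy every feature; every other segment in the inventory fails at least one.

ɛ, ɑ, a, ə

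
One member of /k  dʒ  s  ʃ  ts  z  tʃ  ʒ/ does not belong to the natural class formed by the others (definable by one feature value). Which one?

k

[strident] (equivalently [coronal], [dorsal]) groups all but one: /z, s, ts, ʃ, tʃ, ʒ, dʒ/ share [+strident] while /k/ (voiceless velar stop) alone is [−strident]. Removing any other segment would not leave a single-feature class that excludes it.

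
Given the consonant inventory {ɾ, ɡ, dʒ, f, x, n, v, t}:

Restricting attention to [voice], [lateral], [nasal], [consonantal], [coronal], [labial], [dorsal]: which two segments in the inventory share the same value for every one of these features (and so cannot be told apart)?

On the given features, /ɾ/ and /dʒ/ have an identical profile: [+voice], [-lateral], [-nasal], [+consonantal], [+coronal], [-labial], [-dorsal]. No other two segments in the inventory coincide on all 7 features. (They do differ in [sonorant], [strident] and [anterior], which are not among the given features.)

ɾ, dʒ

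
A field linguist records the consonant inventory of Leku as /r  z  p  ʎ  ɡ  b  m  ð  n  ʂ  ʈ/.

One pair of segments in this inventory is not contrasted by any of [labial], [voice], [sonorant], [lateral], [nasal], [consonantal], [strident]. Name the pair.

/ɡ/ (voiced velar stop) and /ð/ (voiced dental fricative) are both [−labial], [+voice], [−sonorant], [−lateral], [−nasal], [+consonantal], [−strident], so none of the listed features separates them. (They do differ in [continuant], [coronal] and [dorsal], which are not among the given features.) Every other pair in the inventory differs on at least one listed feature.

ɡ, ð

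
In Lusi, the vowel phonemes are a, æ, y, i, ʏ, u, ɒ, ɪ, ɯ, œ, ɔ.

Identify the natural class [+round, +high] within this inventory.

Among the inventory, the [+round] segments are /y, ʏ, u, ɒ, œ, ɔ/.
Then [+high] leaves /y, ʏ, u/.

y, ʏ, u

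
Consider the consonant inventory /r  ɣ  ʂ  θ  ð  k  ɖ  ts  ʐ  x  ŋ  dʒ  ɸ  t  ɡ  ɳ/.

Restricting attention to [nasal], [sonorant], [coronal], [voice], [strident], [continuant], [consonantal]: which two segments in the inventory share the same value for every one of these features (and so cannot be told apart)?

On the given features, /x/ and /ɸ/ have an identical profile: [−nasal], [−sonorant], [−coronal], [−voice], [−strident], [+continuant], [+consonantal]. No other two segments in the inventory coincide on all 7 features. (They do differ in [labial] and [dorsal], which are not among the given features.)

x, ɸ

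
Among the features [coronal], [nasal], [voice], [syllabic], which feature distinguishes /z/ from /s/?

/z/ (voiced alveolar fricative) and /s/ (voiceless alveolar fricative) agree on [+coronal], [-nasal], [-syllabic]. They differ on [voice] (/z/ [+], /s/ [-]).

[voice]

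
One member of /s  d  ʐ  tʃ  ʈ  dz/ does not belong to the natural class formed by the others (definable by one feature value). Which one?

The remaining segments after removing /tʃ/ share [-distributed]; /tʃ/ (voiceless postalveolar affricate) is [+distributed]. For every other candidate removal, the leftover set fails to share any single feature value that the removed segment lacks.

tʃ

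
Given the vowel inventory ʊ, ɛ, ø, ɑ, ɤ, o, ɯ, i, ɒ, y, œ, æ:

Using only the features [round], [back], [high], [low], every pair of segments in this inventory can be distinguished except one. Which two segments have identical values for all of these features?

ø, œ

Both /ø/ and /œ/ are [+round], [−back], [−high], [−low]. Since the list omits [tense] — which does distinguish the mid front rounded tense vowel from the mid front rounded lax vowel — this pair collapses; all other pairs remain distinct.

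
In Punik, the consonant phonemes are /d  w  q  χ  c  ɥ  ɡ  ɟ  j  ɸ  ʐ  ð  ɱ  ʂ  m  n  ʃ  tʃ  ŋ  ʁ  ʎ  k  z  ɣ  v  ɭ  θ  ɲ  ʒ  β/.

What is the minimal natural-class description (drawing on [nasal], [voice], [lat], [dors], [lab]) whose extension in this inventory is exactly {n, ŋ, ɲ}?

[+nasal, -lab]

The class [+nasal], [-labial] has exactly /n, ŋ, ɲ/ as its extension in this inventory. No smaller conjunction from the listed features achieves this: [-labial] alone would also admit /d, q, χ, c, …/; [+nasal] alone would also admit /ɱ, m/; and checking the remaining single features turns up none with this extension.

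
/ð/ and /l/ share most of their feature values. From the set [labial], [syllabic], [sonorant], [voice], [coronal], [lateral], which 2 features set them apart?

[sonorant], [lateral]

/ð/ (voiced dental fricative) and /l/ (alveolar lateral approximant) agree on [−labial], [−syllabic], [+voice], [+coronal]. They differ on [sonorant] (/ð/ [−], /l/ [+]), [lateral] (/ð/ [−], /l/ [+]).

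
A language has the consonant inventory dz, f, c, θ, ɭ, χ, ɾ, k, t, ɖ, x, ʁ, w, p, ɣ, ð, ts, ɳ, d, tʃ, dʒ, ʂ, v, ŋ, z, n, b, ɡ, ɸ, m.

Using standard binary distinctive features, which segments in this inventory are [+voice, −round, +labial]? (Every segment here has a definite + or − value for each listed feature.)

v, b, m

First, the [+voice] segments are /dz, ɭ, ɾ, ɖ, ʁ, w, ɣ, ð, ɳ, d, dʒ, v, ŋ, z, n, b, ɡ, m/.
Intersecting with [−round] gives /dz, ɭ, ɾ, ɖ, ʁ, ɣ, ð, ɳ, d, dʒ, v, ŋ, z, n, b, ɡ, m/.
Within that set, [+labial] leaves /v, b, m/.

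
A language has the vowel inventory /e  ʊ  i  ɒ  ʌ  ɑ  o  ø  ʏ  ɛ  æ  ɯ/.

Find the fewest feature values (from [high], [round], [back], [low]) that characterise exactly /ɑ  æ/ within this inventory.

[+low, −round]

The class [+low], [−round] has exactly /ɑ, æ/ as its extension in this inventory. No smaller conjunction from the listed features achieves this: [−round] alone would also admit /e, i, ʌ, ɛ, …/; [+low] alone would also admit /ɒ/; and checking the remaining single features turns up none with this extension.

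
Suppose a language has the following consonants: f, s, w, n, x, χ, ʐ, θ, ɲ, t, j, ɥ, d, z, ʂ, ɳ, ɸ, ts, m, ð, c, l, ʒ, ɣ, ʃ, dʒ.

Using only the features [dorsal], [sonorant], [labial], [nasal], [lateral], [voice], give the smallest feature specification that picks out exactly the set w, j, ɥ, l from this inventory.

[+sonorant, −nasal]

Every target segment is [+sonorant], [−nasal]; each remaining inventory member fails at least one of these. Each conjunct is needed — [−nasal] alone would also admit /f, s, x, χ, …/; [+sonorant] alone would also admit /n, ɲ, ɳ, m/ — and no other single listed feature has exactly this extension, so two is the minimum.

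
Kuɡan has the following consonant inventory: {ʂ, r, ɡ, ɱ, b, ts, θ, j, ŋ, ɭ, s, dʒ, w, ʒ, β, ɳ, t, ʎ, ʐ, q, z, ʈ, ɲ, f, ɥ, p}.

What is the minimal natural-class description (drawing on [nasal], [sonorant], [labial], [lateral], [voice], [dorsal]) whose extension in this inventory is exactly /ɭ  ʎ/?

Every target segment is [+lateral] and no other inventory member is, so one feature is enough.

[+lateral]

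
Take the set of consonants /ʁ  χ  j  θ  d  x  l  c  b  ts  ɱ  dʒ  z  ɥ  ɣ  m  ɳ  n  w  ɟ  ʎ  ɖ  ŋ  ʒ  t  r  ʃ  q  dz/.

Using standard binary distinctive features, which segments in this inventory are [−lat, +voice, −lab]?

Eliminate segments failing any feature: /χ, θ, x, c, ts, t, ʃ, q/ are [−voice]; /l, ʎ/ are [+lateral]; /b, ɱ, ɥ, m, w/ are [+labial]. The remaining /ʁ, j, d, dʒ, z, ɣ, ɳ, n, ɟ, ɖ, ŋ, ʒ, r, dz/ satisfy [−lateral], [+voice], [−labial].

ʁ, j, d, dʒ, z, ɣ, ɳ, n, ɟ, ɖ, ŋ, ʒ, r, dz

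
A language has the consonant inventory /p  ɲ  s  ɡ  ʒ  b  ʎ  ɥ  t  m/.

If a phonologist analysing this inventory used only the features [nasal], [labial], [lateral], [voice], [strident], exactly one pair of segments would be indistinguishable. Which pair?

ɥ, b

/ɥ/ (labial-palatal glide) and /b/ (voiced bilabial stop) are both [−nasal], [+labial], [−lateral], [+voice], [−strident], so none of the listed features separates them. (They do differ in [sonorant], [continuant], [round] and [dorsal], which are not among the given features.) Every other pair in the inventory differs on at least one listed feature.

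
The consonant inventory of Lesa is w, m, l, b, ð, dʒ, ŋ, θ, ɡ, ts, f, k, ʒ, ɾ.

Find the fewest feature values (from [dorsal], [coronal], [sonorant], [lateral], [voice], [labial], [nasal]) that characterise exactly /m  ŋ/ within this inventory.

[+nasal]

Every target segment is [+nasal] and no other inventory member is, so one feature is enough.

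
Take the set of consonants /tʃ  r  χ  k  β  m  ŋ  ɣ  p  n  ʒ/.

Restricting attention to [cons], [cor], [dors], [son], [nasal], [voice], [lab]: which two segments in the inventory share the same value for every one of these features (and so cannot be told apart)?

χ, k

On the given features, /χ/ and /k/ have an identical profile: [+consonantal], [-coronal], [+dorsal], [-sonorant], [-nasal], [-voice], [-labial]. No other two segments in the inventory coincide on all 7 features. (They do differ in [continuant] and [high], which are not among the given features.)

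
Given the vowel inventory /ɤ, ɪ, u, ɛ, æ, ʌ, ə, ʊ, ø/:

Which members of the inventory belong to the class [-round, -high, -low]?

ɤ, ɛ, ʌ, ə

Eliminate segments failing any feature: /ɪ/ is [+high]; /u, ʊ, ø/ are [+round]; /æ/ is [+low]. The remaining /ɤ, ɛ, ʌ, ə/ satisfy [-round], [-high], [-low].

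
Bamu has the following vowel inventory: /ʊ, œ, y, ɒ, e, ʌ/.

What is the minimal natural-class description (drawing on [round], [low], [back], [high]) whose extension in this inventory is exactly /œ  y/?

Every target segment is [−back], [+round]; each remaining inventory member fails at least one of these. Each conjunct is needed — [+round] alone would also admit /ʊ, ɒ/; [−back] alone would also admit /e/ — and no other single listed feature has exactly this extension, so two is the minimum.

[−back, +round]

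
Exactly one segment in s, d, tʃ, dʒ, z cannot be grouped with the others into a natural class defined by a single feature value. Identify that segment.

The remaining segments after removing /d/ share [+strident]; /d/ (voiced alveolar stop) is [−strident]. For every other candidate removal, the leftover set fails to share any single feature value that the removed segment lacks.

d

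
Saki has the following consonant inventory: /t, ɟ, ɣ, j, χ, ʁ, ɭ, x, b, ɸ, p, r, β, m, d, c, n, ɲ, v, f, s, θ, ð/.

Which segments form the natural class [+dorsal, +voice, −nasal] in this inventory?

Eliminate segments failing any feature: /t, ɭ, b, ɸ, p, r, β, m, d, n, v, f, s, θ, ð/ are [−dorsal]; /χ, x, c/ are [−voice]; /ɲ/ is [+nasal]. The remaining /ɟ, ɣ, j, ʁ/ satisfy [+dorsal], [+voice], [−nasal].

ɟ, ɣ, j, ʁ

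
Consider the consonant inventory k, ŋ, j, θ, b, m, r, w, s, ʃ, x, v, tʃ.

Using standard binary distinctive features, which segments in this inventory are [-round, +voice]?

ŋ, j, b, m, r, v

Checking each segment against [-round], [+voice]: /ŋ/ (velar nasal), /j/ (palatal glide), /b/ (voiced bilabial stop), /m/ (bilabial nasal), /r/ (alveolar trill), /v/ (voiced labiodental fricative) satisfy every feature; every other segment in the inventory fails at least one.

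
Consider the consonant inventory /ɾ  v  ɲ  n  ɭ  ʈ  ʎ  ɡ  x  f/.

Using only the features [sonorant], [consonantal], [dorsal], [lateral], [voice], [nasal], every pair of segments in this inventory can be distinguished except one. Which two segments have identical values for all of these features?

ʈ, f

/ʈ/ (voiceless retroflex stop) and /f/ (voiceless labiodental fricative) are both [−sonorant], [+consonantal], [−dorsal], [−lateral], [−voice], [−nasal], so none of the listed features separates them. (They do differ in [continuant], [labial] and [coronal], which are not among the given features.) Every other pair in the inventory differs on at least one listed feature.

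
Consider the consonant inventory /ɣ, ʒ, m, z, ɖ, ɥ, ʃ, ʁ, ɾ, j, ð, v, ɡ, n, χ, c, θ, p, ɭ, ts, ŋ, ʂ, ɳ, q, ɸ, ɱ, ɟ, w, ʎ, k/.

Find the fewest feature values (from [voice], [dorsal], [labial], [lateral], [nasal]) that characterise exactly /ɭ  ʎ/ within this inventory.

[+lateral]

Every target segment is [+lateral] and no other inventory member is, so one feature is enough.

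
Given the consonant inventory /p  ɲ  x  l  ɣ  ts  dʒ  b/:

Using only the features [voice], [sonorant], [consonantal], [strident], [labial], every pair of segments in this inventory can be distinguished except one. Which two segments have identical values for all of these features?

ɲ, l

Both /ɲ/ and /l/ are [+voice], [+sonorant], [+consonantal], [−strident], [−labial]. Since the list omits [nasal], [lateral] and [dorsal] — which do distinguish the palatal nasal from the alveolar lateral approximant — this pair collapses; all other pairs remain distinct.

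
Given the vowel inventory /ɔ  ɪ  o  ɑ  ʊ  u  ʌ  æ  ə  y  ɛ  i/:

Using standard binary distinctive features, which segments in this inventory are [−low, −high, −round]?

ʌ, ə, ɛ

Eliminate segments failing any feature: /ɔ, o/ are [+round]; /ɪ, ʊ, u, y, i/ are [+high]; /ɑ, æ/ are [+low]. The remaining /ʌ, ə, ɛ/ satisfy [−low], [−high], [−round].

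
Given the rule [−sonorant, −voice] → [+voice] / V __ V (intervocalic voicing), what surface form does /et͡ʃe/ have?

/t͡ʃ/ satisfies [−sonorant, −voice] and sits in V __ V. The [+voice] counterpart of the voiceless postalveolar affricate is /d͡ʒ/. Other segments in /et͡ʃe/ either fail the structural description or are not in the environment, so the surface form is [ed͡ʒe].

[ed͡ʒe]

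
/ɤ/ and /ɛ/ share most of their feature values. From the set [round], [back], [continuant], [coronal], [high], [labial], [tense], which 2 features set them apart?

[back], [tense]

The two segments share [-round], [+continuant], [-coronal], [-high], [-labial]. The only features from the list on which they differ: /ɤ/ is [+back] while /ɛ/ is [-back]; /ɤ/ is [+tense] while /ɛ/ is [-tense].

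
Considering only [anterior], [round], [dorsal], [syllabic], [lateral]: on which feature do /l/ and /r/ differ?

[lateral]

/l/ is the alveolar lateral approximant and /r/ is the alveolar trill. Both are [+anterior], [-round], [-dorsal], [-syllabic]. /l/ is [+lateral] while /r/ is [-lateral], so the distinguishing feature is [lateral].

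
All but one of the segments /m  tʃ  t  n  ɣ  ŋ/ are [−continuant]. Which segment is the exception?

ɣ

Every segment except /ɣ/ is [−continuant]. /ɣ/ (voiced velar fricative) is [+continuant], so it is the exception.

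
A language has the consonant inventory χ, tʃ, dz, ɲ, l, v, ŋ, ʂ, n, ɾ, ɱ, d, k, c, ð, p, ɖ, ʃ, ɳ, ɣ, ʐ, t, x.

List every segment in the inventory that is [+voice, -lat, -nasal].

dz, v, ɾ, d, ð, ɖ, ɣ, ʐ

Checking each segment against [+voice], [-lateral], [-nasal]: /dz/ (voiced alveolar affricate), /v/ (voiced labiodental fricative), /ɾ/ (alveolar tap), /d/ (voiced alveolar stop), /ð/ (voiced dental fricative), /ɖ/ (voiced retroflex stop), among others, satisfy every feature; every other segment in the inventory fails at least one.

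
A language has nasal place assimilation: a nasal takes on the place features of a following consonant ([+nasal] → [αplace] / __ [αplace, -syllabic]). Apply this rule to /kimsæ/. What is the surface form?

[kinsæ]

In /kimsæ/, the nasal /m/ precedes /s/, which is [+coronal]. The nasal assimilates in place, becoming the [+coronal] nasal /n/. The surface form is [kinsæ].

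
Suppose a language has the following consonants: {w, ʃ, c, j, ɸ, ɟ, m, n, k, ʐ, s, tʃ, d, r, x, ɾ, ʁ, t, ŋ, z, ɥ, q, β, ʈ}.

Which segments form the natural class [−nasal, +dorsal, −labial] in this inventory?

Checking each segment against [−nasal], [+dorsal], [−labial]: /c/ (voiceless palatal stop), /j/ (palatal glide), /ɟ/ (voiced palatal stop), /k/ (voiceless velar stop), /x/ (voiceless velar fricative), /ʁ/ (voiced uvular fricative), among others, satisfy every feature; every other segment in the inventory fails at least one.

c, j, ɟ, k, x, ʁ, q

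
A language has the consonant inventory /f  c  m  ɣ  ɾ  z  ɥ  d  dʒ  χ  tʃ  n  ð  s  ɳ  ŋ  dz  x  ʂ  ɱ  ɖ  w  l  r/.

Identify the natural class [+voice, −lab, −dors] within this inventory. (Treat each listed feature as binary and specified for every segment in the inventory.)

ɾ, z, d, dʒ, n, ð, ɳ, dz, ɖ, l, r

Eliminate segments failing any feature: /f, c, χ, tʃ, s, x, ʂ/ are [−voice]; /m, ɥ, ɱ, w/ are [+labial]; /ɣ, ŋ/ are [+dorsal]. The remaining /ɾ, z, d, dʒ, n, ð, ɳ, dz, ɖ, l, r/ satisfy [+voice], [−labial], [−dorsal].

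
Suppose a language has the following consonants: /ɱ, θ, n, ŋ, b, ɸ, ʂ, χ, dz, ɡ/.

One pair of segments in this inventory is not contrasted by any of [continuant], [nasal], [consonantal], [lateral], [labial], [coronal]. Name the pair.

ʂ, θ

Both /ʂ/ and /θ/ are [+continuant], [−nasal], [+consonantal], [−lateral], [−labial], [+coronal]. Since the list omits [strident], [anterior] and [distributed] — which do distinguish the voiceless retroflex fricative from the voiceless dental fricative — this pair collapses; all other pairs remain distinct.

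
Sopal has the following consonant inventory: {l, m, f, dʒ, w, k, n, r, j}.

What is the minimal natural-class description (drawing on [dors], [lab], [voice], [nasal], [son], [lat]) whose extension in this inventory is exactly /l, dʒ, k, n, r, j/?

[-lab]

The target set is precisely the extension of [-labial] in this inventory.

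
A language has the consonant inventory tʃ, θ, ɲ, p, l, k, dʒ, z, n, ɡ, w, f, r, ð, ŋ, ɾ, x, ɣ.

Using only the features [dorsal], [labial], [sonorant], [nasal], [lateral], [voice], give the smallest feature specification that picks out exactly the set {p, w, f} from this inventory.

[+labial]

Every target segment is [+labial] and no other inventory member is, so one feature is enough.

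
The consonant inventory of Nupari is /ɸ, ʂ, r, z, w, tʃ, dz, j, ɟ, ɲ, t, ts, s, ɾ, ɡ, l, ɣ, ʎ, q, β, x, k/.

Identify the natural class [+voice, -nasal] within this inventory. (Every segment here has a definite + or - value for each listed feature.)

First, the [+voice] segments are /r, z, w, dz, j, ɟ, ɲ, ɾ, ɡ, l, ɣ, ʎ, β/.
Among these, [-nasal] leaves /r, z, w, dz, j, ɟ, ɾ, ɡ, l, ɣ, ʎ, β/.

r, z, w, dz, j, ɟ, ɾ, ɡ, l, ɣ, ʎ, β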